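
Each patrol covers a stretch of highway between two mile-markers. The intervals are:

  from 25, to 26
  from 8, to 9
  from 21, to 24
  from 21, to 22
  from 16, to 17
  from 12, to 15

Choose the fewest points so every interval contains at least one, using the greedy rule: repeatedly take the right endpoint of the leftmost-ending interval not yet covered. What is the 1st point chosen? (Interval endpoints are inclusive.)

9

Sorted: [8,9] [12,15] [16,17] [21,22] [21,24] [25,26]
{[8,9]} hit by 9; {[12,15]} hit by 15; {[16,17]} hit by 17; {[21,22],[21,24]} hit by 22; {[25,26]} hit by 26.
Points: 9, 15, 17, 22, 26 (5 total).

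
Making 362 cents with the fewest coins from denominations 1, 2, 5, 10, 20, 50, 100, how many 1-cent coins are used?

362 = 3×100 + 1×50 + 1×10 + 1×2
Count of 1: 0

0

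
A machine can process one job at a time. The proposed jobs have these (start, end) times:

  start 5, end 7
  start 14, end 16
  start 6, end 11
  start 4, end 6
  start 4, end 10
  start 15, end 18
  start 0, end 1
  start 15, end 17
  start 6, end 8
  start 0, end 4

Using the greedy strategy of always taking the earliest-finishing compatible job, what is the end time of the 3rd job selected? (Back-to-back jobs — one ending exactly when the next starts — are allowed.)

8

By end time: (0,1), (0,4), (4,6), (5,7), (6,8), (4,10), (6,11), (14,16), (15,17), (15,18).
Pick (0,1); next start ≥ 1 → (4,6); next start ≥ 6 → (6,8); next start ≥ 8 → (14,16).
Selected: (0,1) (4,6) (6,8) (14,16)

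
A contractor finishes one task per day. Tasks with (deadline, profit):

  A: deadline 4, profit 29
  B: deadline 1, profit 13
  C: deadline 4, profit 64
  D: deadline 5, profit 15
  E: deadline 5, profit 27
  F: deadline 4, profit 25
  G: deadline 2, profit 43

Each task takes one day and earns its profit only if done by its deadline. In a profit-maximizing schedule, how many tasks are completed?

5

By profit: C(d4,64), G(d2,43), A(d4,29), E(d5,27), F(d4,25), D(d5,15), B(d1,13)
C→slot 4; G→slot 2; A→slot 3; E→slot 5; F→slot 1; D skipped; B skipped.
5 of 7 scheduled.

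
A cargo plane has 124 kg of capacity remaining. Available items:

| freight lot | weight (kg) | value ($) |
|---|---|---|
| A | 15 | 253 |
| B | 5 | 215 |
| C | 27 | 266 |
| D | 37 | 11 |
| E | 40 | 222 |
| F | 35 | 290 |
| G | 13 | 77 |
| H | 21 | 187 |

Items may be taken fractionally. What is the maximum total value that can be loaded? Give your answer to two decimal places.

Order: B (215/5=43.00) > A (253/15=16.87) > C (266/27=9.85) > H (187/21=8.90) > F (290/35=8.29) > G (77/13=5.92) > E (222/40=5.55) > D (11/37=0.30)
Fill: take B (5 @ 215) → take A (15 @ 253) → take C (27 @ 266) → take H (21 @ 187) → take F (35 @ 290) → take G (13 @ 77) → take 8/40 of E → 44.40; 124/124 used.
Total value = 1332.40

1332.40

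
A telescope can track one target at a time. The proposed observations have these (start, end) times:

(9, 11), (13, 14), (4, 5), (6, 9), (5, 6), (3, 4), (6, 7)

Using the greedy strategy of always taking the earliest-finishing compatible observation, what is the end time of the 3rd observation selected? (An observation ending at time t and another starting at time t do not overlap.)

Greedy by earliest finish: after sorting by end time, pick each interval compatible with the last pick.
Sorted by end: (3,4)  (4,5)  (5,6)  (6,7)  (6,9)  (9,11)  (13,14)
take (3,4); take (4,5); take (5,6); take (6,7); take (9,11); take (13,14).
Selected: (3,4) (4,5) (5,6) (6,7) (9,11) (13,14)

6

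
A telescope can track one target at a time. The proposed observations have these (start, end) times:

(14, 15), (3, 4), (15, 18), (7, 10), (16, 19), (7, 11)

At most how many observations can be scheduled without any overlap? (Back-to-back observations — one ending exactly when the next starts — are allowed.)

Sort by end time and greedily take each interval whose start is ≥ the last chosen end.
Sorted by end: (3,4)  (7,10)  (7,11)  (14,15)  (15,18)  (16,19)
take (3,4); take (7,10); skip (7,11); take (14,15); take (15,18).
Selected 4 observations.

4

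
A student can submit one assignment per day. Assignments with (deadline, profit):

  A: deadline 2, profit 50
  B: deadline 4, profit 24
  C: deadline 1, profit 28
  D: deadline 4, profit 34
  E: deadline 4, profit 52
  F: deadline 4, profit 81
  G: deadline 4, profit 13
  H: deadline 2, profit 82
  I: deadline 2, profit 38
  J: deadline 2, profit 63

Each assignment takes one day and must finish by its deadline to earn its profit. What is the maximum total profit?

By profit: H(d2,82), F(d4,81), J(d2,63), E(d4,52), A(d2,50), I(d2,38), D(d4,34), C(d1,28), B(d4,24), G(d4,13)
H→slot 2; F→slot 4; J→slot 1; E→slot 3; A skipped; I skipped; D skipped; C skipped; B skipped; G skipped.
Profit = 63 + 82 + 52 + 81 = 278

278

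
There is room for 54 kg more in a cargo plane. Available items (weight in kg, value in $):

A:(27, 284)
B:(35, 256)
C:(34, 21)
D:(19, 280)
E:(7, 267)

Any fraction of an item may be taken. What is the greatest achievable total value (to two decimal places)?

838.31

Greedy by value/weight ratio, highest first.
Order: E (267/7=38.14) > D (280/19=14.74) > A (284/27=10.52) > B (256/35=7.31) > C (21/34=0.62)
Fill: take E (7 @ 267) → take D (19 @ 280) → take A (27 @ 284) → take 1/35 of B → 7.31; 54/54 used.
Total value = 838.31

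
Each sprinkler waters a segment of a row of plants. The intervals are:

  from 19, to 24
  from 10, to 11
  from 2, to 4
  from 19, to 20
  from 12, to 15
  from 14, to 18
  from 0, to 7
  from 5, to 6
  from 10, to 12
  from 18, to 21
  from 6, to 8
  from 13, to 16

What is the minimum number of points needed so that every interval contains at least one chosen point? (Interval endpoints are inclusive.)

5

Sort by right endpoint; whenever an interval is uncovered, place a point at its right end.
By right end: [2,4]  [5,6]  [0,7]  [6,8]  [10,11]  [10,12]  [12,15]  [13,16]  [14,18]  [19,20]  [18,21]  [19,24]
[2,4] uncovered → point at 4; [5,6] uncovered → point at 6; [10,11] uncovered → point at 11; [12,15] uncovered → point at 15; [19,20] uncovered → point at 20.
Points: 4, 6, 11, 15, 20 (5 total).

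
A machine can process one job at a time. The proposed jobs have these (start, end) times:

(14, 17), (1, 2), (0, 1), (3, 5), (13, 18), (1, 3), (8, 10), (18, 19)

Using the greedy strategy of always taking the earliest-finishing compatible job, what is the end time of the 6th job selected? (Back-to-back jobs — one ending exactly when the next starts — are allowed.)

Greedy by earliest finish: after sorting by end time, pick each interval compatible with the last pick.
By end time: (0,1), (1,2), (1,3), (3,5), (8,10), (14,17), (13,18), (18,19).
Pick (0,1); next start ≥ 1 → (1,2); next start ≥ 2 → (3,5); next start ≥ 5 → (8,10); next start ≥ 10 → (14,17); next start ≥ 17 → (18,19).
Selected: (0,1) (1,2) (3,5) (8,10) (14,17) (18,19)

19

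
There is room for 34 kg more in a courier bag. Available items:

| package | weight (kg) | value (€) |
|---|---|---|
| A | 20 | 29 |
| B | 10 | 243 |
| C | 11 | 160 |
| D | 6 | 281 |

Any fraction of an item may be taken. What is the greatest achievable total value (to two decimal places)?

Greedy by value/weight ratio, highest first.
Order: D (281/6=46.83) > B (243/10=24.30) > C (160/11=14.55) > A (29/20=1.45)
Fill: take D (6 @ 281) → take B (10 @ 243) → take C (11 @ 160) → take 7/20 of A → 10.15; 34/34 used.
Total value = 694.15

694.15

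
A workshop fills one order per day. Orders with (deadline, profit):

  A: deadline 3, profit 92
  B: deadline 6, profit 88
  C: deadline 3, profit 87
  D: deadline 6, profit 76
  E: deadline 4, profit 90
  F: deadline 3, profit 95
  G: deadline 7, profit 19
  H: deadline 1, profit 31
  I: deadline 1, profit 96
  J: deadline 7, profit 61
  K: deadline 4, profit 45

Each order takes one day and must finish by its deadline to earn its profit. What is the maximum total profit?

Take jobs in profit order; each goes to the latest open slot no later than its deadline.
Profit order: I=96 F=95 A=92 E=90 B=88 C=87 D=76 J=61 K=45 H=31 G=19
Assign: I→slot 1, F→slot 3, A→slot 2, E→slot 4, B→slot 6, C skipped, D→slot 5, J→slot 7, K skipped, H skipped, G skipped.
Slots: [1:I] [2:A] [3:F] [4:E] [5:D] [6:B] [7:J]
Profit = 96 + 92 + 95 + 90 + 76 + 88 + 61 = 598

598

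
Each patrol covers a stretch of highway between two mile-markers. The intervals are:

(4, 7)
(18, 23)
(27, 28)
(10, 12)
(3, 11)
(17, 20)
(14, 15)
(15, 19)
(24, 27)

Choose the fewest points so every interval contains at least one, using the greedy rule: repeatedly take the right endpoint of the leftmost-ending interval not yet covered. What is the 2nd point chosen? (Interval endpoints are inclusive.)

12

Sorted: [4,7] [3,11] [10,12] [14,15] [15,19] [17,20] [18,23] [24,27] [27,28]
{[4,7],[3,11]} hit by 7; {[10,12]} hit by 12; {[14,15],[15,19]} hit by 15; {[17,20],[18,23]} hit by 20; {[24,27],[27,28]} hit by 27.
Points: 7, 12, 15, 20, 27 (5 total).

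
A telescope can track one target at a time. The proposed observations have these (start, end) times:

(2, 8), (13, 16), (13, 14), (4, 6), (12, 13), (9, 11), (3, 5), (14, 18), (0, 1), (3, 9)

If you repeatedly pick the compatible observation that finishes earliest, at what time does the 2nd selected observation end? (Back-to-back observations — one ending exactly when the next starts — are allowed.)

Greedy by earliest finish: after sorting by end time, pick each interval compatible with the last pick.
By end time: (0,1), (3,5), (4,6), (2,8), (3,9), (9,11), (12,13), (13,14), (13,16), (14,18).
Pick (0,1); next start ≥ 1 → (3,5); next start ≥ 5 → (9,11); next start ≥ 11 → (12,13); next start ≥ 13 → (13,14); next start ≥ 14 → (14,18).
Selected: (0,1) (3,5) (9,11) (12,13) (13,14) (14,18)

5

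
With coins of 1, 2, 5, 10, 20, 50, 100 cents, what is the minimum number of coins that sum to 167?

167 = 1×100 + 1×50 + 1×10 + 1×5 + 1×2
Total coins = 1 + 1 + 1 + 1 + 1 = 5

5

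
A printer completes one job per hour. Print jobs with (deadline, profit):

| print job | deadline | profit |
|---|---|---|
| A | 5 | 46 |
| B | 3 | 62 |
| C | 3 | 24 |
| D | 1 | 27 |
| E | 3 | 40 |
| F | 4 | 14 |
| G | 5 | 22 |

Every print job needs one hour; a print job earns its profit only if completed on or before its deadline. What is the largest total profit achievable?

Profit order: B=62 A=46 E=40 D=27 C=24 G=22 F=14
Assign: B→slot 3, A→slot 5, E→slot 2, D→slot 1, C skipped, G→slot 4, F skipped.
Slots: [1:D] [2:E] [3:B] [4:G] [5:A]
Profit = 27 + 40 + 62 + 22 + 46 = 197

197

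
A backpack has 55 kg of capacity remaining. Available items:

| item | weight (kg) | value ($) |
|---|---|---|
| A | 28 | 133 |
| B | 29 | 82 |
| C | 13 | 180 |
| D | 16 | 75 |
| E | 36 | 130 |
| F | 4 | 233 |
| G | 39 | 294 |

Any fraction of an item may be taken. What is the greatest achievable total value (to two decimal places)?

699.46

Greedy by value/weight ratio, highest first.
Ratios (sorted): F 58.25, C 13.85, G 7.54, A 4.75, D 4.69, E 3.61, B 2.83
take F (4 @ 233); take C (13 @ 180); take 38/39 of G → 286.46. Capacity used 55/55.
Total value = 699.46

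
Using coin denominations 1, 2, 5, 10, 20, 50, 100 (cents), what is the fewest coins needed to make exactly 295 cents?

6

295 = 2×100 + 1×50 + 2×20 + 1×5
Total coins = 2 + 1 + 2 + 1 = 6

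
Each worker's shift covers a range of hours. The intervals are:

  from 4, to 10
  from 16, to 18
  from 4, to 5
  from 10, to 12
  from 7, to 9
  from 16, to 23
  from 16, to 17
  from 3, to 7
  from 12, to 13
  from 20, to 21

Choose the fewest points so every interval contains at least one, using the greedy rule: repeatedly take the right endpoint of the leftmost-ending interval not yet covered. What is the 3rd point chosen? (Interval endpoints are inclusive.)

Process intervals by earliest right end; each time one isn't hit yet, stab at its right endpoint.
By right end: [4,5]  [3,7]  [7,9]  [4,10]  [10,12]  [12,13]  [16,17]  [16,18]  [20,21]  [16,23]
[4,5] uncovered → point at 5; [7,9] uncovered → point at 9; [10,12] uncovered → point at 12; [16,17] uncovered → point at 17; [20,21] uncovered → point at 21.
Points: 5, 9, 12, 17, 21 (5 total).

12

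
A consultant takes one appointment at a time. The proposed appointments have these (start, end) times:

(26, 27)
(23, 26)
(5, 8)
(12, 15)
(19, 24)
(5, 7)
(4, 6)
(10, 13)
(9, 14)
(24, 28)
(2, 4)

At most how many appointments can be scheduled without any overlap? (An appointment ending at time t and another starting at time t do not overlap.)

5

Sort by end time and greedily take each interval whose start is ≥ the last chosen end.
By end time: (2,4), (4,6), (5,7), (5,8), (10,13), (9,14), (12,15), (19,24), (23,26), (26,27), (24,28).
Pick (2,4); next start ≥ 4 → (4,6); next start ≥ 6 → (10,13); next start ≥ 13 → (19,24); next start ≥ 24 → (26,27).
Selected 5 appointments.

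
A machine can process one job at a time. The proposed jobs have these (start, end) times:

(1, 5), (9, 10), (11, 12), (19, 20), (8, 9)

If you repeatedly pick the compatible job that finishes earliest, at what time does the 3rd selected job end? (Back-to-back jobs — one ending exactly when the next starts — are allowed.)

10

By end time: (1,5), (8,9), (9,10), (11,12), (19,20).
Pick (1,5); next start ≥ 5 → (8,9); next start ≥ 9 → (9,10); next start ≥ 10 → (11,12); next start ≥ 12 → (19,20).
Selected: (1,5) (8,9) (9,10) (11,12) (19,20)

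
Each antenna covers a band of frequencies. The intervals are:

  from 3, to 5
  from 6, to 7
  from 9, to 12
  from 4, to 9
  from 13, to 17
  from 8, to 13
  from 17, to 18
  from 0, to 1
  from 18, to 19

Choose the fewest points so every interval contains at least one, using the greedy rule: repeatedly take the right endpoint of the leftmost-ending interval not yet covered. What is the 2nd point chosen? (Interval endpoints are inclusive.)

5

By right end: [0,1]  [3,5]  [6,7]  [4,9]  [9,12]  [8,13]  [13,17]  [17,18]  [18,19]
[0,1] uncovered → point at 1; [3,5] uncovered → point at 5; [6,7] uncovered → point at 7; [9,12] uncovered → point at 12; [13,17] uncovered → point at 17; [18,19] uncovered → point at 19.
Points: 1, 5, 7, 12, 17, 19 (6 total).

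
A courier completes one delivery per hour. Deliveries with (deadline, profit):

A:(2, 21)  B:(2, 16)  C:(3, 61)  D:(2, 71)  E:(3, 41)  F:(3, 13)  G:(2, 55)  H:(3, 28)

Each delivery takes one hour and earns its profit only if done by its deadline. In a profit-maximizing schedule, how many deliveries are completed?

Sort by profit descending; place each in the latest free slot ≤ its deadline.
By profit: D(d2,71), C(d3,61), G(d2,55), E(d3,41), H(d3,28), A(d2,21), B(d2,16), F(d3,13)
D→slot 2; C→slot 3; G→slot 1; E skipped; H skipped; A skipped; B skipped; F skipped.
3 of 8 scheduled.

3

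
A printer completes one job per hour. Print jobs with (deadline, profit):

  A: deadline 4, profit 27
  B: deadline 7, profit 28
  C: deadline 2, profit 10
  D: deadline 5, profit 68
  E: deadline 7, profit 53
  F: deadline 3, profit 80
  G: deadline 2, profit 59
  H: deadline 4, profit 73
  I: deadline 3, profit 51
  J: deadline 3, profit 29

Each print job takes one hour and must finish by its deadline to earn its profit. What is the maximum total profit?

412

Take jobs in profit order; each goes to the latest open slot no later than its deadline.
Profit order: F=80 H=73 D=68 G=59 E=53 I=51 J=29 B=28 A=27 C=10
Assign: F→slot 3, H→slot 4, D→slot 5, G→slot 2, E→slot 7, I→slot 1, J skipped, B→slot 6, A skipped, C skipped.
Slots: [1:I] [2:G] [3:F] [4:H] [5:D] [6:B] [7:E]
Profit = 51 + 59 + 80 + 73 + 68 + 28 + 53 = 412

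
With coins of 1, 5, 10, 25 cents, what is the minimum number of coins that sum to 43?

Use the largest denomination that fits, subtract, and repeat.
43 − 1×25→18 − 1×10→8 − 1×5→3 − 3×1→0
Total coins = 1 + 1 + 1 + 3 = 6

6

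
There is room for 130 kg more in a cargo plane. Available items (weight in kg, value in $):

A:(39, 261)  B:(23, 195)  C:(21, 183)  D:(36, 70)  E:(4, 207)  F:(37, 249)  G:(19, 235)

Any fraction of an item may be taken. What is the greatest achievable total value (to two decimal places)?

1243.00

Sort by value per unit weight and fill in that order.
Ratios (sorted): E 51.75, G 12.37, C 8.71, B 8.48, F 6.73, A 6.69, D 1.94
take E (4 @ 207); take G (19 @ 235); take C (21 @ 183); take B (23 @ 195); take F (37 @ 249); take 26/39 of A → 174.00. Capacity used 130/130.
Total value = 1243.00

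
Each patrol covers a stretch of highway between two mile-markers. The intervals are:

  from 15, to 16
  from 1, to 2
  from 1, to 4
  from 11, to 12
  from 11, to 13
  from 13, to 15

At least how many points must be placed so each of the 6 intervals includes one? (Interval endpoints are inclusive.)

Sort by right endpoint; whenever an interval is uncovered, place a point at its right end.
Sorted: [1,2] [1,4] [11,12] [11,13] [13,15] [15,16]
{[1,2],[1,4]} hit by 2; {[11,12],[11,13]} hit by 12; {[13,15],[15,16]} hit by 15.
Points: 2, 12, 15 (3 total).

3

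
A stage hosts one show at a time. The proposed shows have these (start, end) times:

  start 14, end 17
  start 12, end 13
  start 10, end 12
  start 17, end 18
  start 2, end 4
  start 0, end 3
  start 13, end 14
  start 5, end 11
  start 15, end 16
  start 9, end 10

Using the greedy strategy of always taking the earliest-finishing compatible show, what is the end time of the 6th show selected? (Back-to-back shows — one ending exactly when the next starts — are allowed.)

Sort by end time and greedily take each interval whose start is ≥ the last chosen end.
By end time: (0,3), (2,4), (9,10), (5,11), (10,12), (12,13), (13,14), (15,16), (14,17), (17,18).
Pick (0,3); next start ≥ 3 → (9,10); next start ≥ 10 → (10,12); next start ≥ 12 → (12,13); next start ≥ 13 → (13,14); next start ≥ 14 → (15,16); next start ≥ 16 → (17,18).
Selected: (0,3) (9,10) (10,12) (12,13) (13,14) (15,16) (17,18)

16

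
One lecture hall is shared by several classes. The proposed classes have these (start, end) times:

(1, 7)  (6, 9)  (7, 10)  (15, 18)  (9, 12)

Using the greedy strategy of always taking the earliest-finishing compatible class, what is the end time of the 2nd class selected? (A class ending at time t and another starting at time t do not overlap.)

Order by finish time; keep every interval that doesn't clash with the previous kept one.
Sorted by end: (1,7)  (6,9)  (7,10)  (9,12)  (15,18)
take (1,7); take (7,10); take (15,18).
Selected: (1,7) (7,10) (15,18)

10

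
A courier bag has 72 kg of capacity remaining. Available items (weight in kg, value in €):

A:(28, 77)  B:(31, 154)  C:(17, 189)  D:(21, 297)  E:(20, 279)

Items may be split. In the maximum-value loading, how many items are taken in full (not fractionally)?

Sort by value per unit weight and fill in that order.
Ratios (sorted): D 14.14, E 13.95, C 11.12, B 4.97, A 2.75
take D (21 @ 297); take E (20 @ 279); take C (17 @ 189); take 14/31 of B → 69.55. Capacity used 72/72.
3 item(s) taken whole; one partial (take 14/31 of B).

3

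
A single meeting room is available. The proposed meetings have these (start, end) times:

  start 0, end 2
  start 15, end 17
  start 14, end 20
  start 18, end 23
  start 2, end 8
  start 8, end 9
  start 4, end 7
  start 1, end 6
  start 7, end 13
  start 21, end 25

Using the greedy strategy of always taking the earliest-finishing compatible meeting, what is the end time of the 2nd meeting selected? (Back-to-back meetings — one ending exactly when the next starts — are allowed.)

7

Order by finish time; keep every interval that doesn't clash with the previous kept one.
By end time: (0,2), (1,6), (4,7), (2,8), (8,9), (7,13), (15,17), (14,20), (18,23), (21,25).
Pick (0,2); next start ≥ 2 → (4,7); next start ≥ 7 → (8,9); next start ≥ 9 → (15,17); next start ≥ 17 → (18,23).
Selected: (0,2) (4,7) (8,9) (15,17) (18,23)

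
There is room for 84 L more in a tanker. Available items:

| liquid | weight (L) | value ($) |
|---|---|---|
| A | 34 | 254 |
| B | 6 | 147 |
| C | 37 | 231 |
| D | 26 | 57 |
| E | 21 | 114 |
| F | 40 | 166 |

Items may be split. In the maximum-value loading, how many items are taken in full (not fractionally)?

3

Sort by value per unit weight and fill in that order.
Order: B (147/6=24.50) > A (254/34=7.47) > C (231/37=6.24) > E (114/21=5.43) > F (166/40=4.15) > D (57/26=2.19)
Fill: take B (6 @ 147) → take A (34 @ 254) → take C (37 @ 231) → take 7/21 of E → 38.00; 84/84 used.
3 item(s) taken whole; one partial (take 7/21 of E).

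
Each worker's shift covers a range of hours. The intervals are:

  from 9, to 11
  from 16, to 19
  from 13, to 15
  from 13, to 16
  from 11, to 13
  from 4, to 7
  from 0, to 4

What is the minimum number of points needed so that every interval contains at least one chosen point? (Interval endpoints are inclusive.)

4

By right end: [0,4]  [4,7]  [9,11]  [11,13]  [13,15]  [13,16]  [16,19]
[0,4] uncovered → point at 4; [9,11] uncovered → point at 11; [13,15] uncovered → point at 15; [16,19] uncovered → point at 19.
Points: 4, 11, 15, 19 (4 total).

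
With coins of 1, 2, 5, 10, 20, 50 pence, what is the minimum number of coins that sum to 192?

6

Greedy: take as many of the largest coin as possible, then repeat with the remainder.
192 = 3×50 + 2×20 + 1×2
Total coins = 3 + 2 + 1 = 6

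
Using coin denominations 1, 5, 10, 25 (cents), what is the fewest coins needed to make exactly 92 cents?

7

Greedy: take as many of the largest coin as possible, then repeat with the remainder.
92 = 3×25 + 1×10 + 1×5 + 2×1
Total coins = 3 + 1 + 1 + 2 = 7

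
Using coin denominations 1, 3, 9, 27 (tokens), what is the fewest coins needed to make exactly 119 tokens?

119 = 4×27 + 1×9 + 2×1
Total coins = 4 + 1 + 2 = 7

7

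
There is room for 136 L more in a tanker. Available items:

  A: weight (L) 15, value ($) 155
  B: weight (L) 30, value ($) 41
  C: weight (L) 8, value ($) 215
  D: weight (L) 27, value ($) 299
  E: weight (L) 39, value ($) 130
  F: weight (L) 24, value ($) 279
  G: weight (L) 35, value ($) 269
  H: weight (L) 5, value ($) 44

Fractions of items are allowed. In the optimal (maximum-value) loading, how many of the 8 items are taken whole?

Sort by value per unit weight and fill in that order.
Ratios (sorted): C 26.88, F 11.62, D 11.07, A 10.33, H 8.80, G 7.69, E 3.33, B 1.37
take C (8 @ 215); take F (24 @ 279); take D (27 @ 299); take A (15 @ 155); take H (5 @ 44); take G (35 @ 269); take 22/39 of E → 73.33. Capacity used 136/136.
6 item(s) taken whole; one partial (take 22/39 of E).

6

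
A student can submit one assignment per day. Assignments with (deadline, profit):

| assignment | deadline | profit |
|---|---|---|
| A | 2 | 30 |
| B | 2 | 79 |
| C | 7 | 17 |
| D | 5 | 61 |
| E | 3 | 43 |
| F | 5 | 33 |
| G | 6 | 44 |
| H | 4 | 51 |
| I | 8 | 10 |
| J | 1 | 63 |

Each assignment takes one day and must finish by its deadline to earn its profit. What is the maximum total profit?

368

Take jobs in profit order; each goes to the latest open slot no later than its deadline.
Profit order: B=79 J=63 D=61 H=51 G=44 E=43 F=33 A=30 C=17 I=10
Assign: B→slot 2, J→slot 1, D→slot 5, H→slot 4, G→slot 6, E→slot 3, F skipped, A skipped, C→slot 7, I→slot 8.
Slots: [1:J] [2:B] [3:E] [4:H] [5:D] [6:G] [7:C] [8:I]
Profit = 63 + 79 + 43 + 51 + 61 + 44 + 17 + 10 = 368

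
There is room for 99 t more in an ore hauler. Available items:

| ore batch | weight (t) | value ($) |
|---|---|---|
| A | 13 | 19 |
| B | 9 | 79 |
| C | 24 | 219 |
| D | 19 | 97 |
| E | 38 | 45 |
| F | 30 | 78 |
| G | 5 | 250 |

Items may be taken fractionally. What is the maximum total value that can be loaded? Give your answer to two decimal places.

740.54

Ratios (sorted): G 50.00, C 9.12, B 8.78, D 5.11, F 2.60, A 1.46, E 1.18
take G (5 @ 250); take C (24 @ 219); take B (9 @ 79); take D (19 @ 97); take F (30 @ 78); take 12/13 of A → 17.54. Capacity used 99/99.
Total value = 740.54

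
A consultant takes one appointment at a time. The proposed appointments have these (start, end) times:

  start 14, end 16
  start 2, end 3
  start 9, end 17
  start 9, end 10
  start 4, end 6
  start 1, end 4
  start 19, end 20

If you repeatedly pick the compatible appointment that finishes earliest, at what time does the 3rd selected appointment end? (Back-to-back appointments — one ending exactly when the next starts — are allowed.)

10

Sorted by end: (2,3)  (1,4)  (4,6)  (9,10)  (14,16)  (9,17)  (19,20)
take (2,3); take (4,6); take (9,10); take (14,16); take (19,20).
Selected: (2,3) (4,6) (9,10) (14,16) (19,20)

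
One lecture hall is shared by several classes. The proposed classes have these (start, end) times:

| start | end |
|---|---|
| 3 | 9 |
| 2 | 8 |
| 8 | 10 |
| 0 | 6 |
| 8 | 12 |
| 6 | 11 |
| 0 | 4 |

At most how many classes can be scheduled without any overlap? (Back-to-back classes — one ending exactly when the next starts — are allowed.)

2

Greedy by earliest finish: after sorting by end time, pick each interval compatible with the last pick.
By end time: (0,4), (0,6), (2,8), (3,9), (8,10), (6,11), (8,12).
Pick (0,4); next start ≥ 4 → (8,10).
Selected 2 classes.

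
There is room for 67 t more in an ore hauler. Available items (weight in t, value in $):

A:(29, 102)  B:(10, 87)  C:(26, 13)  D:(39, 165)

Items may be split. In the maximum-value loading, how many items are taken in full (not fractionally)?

Ratios (sorted): B 8.70, D 4.23, A 3.52, C 0.50
take B (10 @ 87); take D (39 @ 165); take 18/29 of A → 63.31. Capacity used 67/67.
2 item(s) taken whole; one partial (take 18/29 of A).

2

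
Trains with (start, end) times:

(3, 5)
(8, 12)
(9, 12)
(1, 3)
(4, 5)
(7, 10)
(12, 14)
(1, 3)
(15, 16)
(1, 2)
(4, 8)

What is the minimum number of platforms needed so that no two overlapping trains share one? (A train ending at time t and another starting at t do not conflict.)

3

The answer is the maximum number of intervals overlapping at any instant.
Events (time:±→running): 1:+→1 1:+→2 1:+→3 … peak 3.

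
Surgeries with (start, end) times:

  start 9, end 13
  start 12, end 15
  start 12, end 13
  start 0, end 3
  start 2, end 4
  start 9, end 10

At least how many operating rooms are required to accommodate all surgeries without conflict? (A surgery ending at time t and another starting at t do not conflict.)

3

Events (time:±→running): 0:+→1 2:+→2 3:-→1 4:-→0 9:+→1 9:+→2 10:-→1 12:+→2 12:+→3 … peak 3.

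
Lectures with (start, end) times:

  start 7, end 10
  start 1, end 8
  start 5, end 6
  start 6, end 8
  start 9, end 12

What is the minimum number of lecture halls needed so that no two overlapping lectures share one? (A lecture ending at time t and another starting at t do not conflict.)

3

The answer is the maximum number of intervals overlapping at any instant.
starts: [1, 5, 6, 7, 9]
ends:   [6, 8, 8, 10, 12]
s1→1 s5→2 e6→1 s6→2 s7→3  — peak 3.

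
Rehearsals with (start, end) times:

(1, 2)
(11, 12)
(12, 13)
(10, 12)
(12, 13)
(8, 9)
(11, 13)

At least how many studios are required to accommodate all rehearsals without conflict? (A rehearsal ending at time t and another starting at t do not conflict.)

3

Count concurrent intervals with a sweep; the peak is the room count.
starts: [1, 8, 10, 11, 11, 12, 12]
ends:   [2, 9, 12, 12, 13, 13, 13]
s1→1 e2→0 s8→1 e9→0 s10→1 s11→2 s11→3  — peak 3.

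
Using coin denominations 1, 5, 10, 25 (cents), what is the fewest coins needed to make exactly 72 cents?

6

72 − 2×25→22 − 2×10→2 − 2×1→0
Total coins = 2 + 2 + 2 = 6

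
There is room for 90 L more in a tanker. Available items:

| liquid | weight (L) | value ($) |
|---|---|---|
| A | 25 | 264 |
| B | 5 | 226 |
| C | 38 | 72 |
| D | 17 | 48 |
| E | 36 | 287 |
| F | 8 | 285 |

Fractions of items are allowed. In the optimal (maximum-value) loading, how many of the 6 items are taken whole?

4

Ratios (sorted): B 45.20, F 35.62, A 10.56, E 7.97, D 2.82, C 1.89
take B (5 @ 226); take F (8 @ 285); take A (25 @ 264); take E (36 @ 287); take 16/17 of D → 45.18. Capacity used 90/90.
4 item(s) taken whole; one partial (take 16/17 of D).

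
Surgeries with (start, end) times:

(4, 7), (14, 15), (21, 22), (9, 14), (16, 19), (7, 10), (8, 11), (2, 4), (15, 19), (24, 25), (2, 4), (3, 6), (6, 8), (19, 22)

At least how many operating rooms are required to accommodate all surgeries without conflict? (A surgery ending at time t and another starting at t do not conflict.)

The answer is the maximum number of intervals overlapping at any instant.
Events (time:±→running): 2:+→1 2:+→2 3:+→3 … peak 3.

3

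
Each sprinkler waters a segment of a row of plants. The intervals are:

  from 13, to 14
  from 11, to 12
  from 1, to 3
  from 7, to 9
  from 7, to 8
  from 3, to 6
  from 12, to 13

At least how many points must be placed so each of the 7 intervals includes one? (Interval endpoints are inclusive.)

4

By right end: [1,3]  [3,6]  [7,8]  [7,9]  [11,12]  [12,13]  [13,14]
[1,3] uncovered → point at 3; [7,8] uncovered → point at 8; [11,12] uncovered → point at 12; [13,14] uncovered → point at 14.
Points: 3, 8, 12, 14 (4 total).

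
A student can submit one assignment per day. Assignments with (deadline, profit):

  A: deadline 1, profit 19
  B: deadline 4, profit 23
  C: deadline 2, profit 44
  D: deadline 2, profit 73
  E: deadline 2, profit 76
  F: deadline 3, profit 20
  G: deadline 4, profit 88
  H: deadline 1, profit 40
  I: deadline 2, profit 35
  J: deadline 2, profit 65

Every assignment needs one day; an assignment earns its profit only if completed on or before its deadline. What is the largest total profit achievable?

Sort by profit descending; place each in the latest free slot ≤ its deadline.
By profit: G(d4,88), E(d2,76), D(d2,73), J(d2,65), C(d2,44), H(d1,40), I(d2,35), B(d4,23), F(d3,20), A(d1,19)
G→slot 4; E→slot 2; D→slot 1; J skipped; C skipped; H skipped; I skipped; B→slot 3; F skipped; A skipped.
Profit = 73 + 76 + 23 + 88 = 260

260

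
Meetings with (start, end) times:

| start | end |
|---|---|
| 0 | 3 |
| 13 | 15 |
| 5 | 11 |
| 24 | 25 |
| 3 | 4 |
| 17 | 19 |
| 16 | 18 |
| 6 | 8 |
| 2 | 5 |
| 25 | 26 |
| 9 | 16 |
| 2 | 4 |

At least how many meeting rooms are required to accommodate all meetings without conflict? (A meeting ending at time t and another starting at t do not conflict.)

The answer is the maximum number of intervals overlapping at any instant.
Events (time:±→running): 0:+→1 2:+→2 2:+→3 … peak 3.

3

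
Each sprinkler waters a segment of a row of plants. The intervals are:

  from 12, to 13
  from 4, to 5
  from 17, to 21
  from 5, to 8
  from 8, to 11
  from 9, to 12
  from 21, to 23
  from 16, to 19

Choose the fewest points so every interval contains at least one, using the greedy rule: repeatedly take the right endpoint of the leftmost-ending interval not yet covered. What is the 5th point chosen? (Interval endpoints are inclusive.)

23

By right end: [4,5]  [5,8]  [8,11]  [9,12]  [12,13]  [16,19]  [17,21]  [21,23]
[4,5] uncovered → point at 5; [8,11] uncovered → point at 11; [12,13] uncovered → point at 13; [16,19] uncovered → point at 19; [21,23] uncovered → point at 23.
Points: 5, 11, 13, 19, 23 (5 total).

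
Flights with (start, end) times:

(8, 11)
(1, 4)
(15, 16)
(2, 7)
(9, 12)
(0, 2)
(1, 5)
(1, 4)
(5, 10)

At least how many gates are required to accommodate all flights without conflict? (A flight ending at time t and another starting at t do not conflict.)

Count concurrent intervals with a sweep; the peak is the room count.
starts: [0, 1, 1, 1, 2, 5, 8, 9, 15]
ends:   [2, 4, 4, 5, 7, 10, 11, 12, 16]
s0→1 s1→2 s1→3 s1→4  — peak 4.

4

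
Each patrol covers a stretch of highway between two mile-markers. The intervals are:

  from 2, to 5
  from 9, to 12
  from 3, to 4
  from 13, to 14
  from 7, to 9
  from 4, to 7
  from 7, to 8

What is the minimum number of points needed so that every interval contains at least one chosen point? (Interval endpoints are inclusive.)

4

Sort by right endpoint; whenever an interval is uncovered, place a point at its right end.
By right end: [3,4]  [2,5]  [4,7]  [7,8]  [7,9]  [9,12]  [13,14]
[3,4] uncovered → point at 4; [7,8] uncovered → point at 8; [9,12] uncovered → point at 12; [13,14] uncovered → point at 14.
Points: 4, 8, 12, 14 (4 total).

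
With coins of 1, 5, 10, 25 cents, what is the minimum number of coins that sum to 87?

87 = 3×25 + 1×10 + 2×1
Total coins = 3 + 1 + 2 = 6

6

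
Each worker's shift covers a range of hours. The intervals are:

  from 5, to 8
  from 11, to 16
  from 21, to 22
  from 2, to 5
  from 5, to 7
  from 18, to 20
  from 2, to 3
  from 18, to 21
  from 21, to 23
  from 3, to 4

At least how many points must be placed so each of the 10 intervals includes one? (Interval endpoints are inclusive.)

5

Process intervals by earliest right end; each time one isn't hit yet, stab at its right endpoint.
By right end: [2,3]  [3,4]  [2,5]  [5,7]  [5,8]  [11,16]  [18,20]  [18,21]  [21,22]  [21,23]
[2,3] uncovered → point at 3; [5,7] uncovered → point at 7; [11,16] uncovered → point at 16; [18,20] uncovered → point at 20; [21,22] uncovered → point at 22.
Points: 3, 7, 16, 20, 22 (5 total).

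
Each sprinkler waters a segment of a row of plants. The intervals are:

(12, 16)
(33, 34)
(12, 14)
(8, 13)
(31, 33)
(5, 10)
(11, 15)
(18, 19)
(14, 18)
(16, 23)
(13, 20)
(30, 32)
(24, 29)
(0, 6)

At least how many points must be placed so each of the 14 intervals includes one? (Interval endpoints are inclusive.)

6

Sort by right endpoint; whenever an interval is uncovered, place a point at its right end.
By right end: [0,6]  [5,10]  [8,13]  [12,14]  [11,15]  [12,16]  [14,18]  [18,19]  [13,20]  [16,23]  [24,29]  [30,32]  [31,33]  [33,34]
[0,6] uncovered → point at 6; [8,13] uncovered → point at 13; [14,18] uncovered → point at 18; [24,29] uncovered → point at 29; [30,32] uncovered → point at 32; [33,34] uncovered → point at 34.
Points: 6, 13, 18, 29, 32, 34 (6 total).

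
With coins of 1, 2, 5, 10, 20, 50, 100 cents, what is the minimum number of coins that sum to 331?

331 = 3×100 + 1×20 + 1×10 + 1×1
Total coins = 3 + 1 + 1 + 1 = 6

6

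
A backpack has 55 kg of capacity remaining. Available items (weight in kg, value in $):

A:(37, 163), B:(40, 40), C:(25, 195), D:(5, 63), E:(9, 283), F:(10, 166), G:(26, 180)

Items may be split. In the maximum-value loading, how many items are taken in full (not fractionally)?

4

Order: E (283/9=31.44) > F (166/10=16.60) > D (63/5=12.60) > C (195/25=7.80) > G (180/26=6.92) > A (163/37=4.41) > B (40/40=1.00)
Fill: take E (9 @ 283) → take F (10 @ 166) → take D (5 @ 63) → take C (25 @ 195) → take 6/26 of G → 41.54; 55/55 used.
4 item(s) taken whole; one partial (take 6/26 of G).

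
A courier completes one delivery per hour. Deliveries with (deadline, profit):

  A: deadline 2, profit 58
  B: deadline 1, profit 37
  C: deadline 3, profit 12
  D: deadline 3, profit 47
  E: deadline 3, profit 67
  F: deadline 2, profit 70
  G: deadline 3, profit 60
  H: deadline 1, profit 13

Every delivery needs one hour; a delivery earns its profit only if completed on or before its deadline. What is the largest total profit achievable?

197

Sort by profit descending; place each in the latest free slot ≤ its deadline.
Profit order: F=70 E=67 G=60 A=58 D=47 B=37 H=13 C=12
Assign: F→slot 2, E→slot 3, G→slot 1, A skipped, D skipped, B skipped, H skipped, C skipped.
Slots: [1:G] [2:F] [3:E]
Profit = 60 + 70 + 67 = 197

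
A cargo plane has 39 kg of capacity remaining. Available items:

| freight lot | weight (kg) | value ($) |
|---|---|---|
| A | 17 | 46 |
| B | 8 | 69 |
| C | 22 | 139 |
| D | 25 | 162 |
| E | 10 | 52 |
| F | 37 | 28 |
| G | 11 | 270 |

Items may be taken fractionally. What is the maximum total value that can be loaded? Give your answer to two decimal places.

468.60

Greedy by value/weight ratio, highest first.
Order: G (270/11=24.55) > B (69/8=8.62) > D (162/25=6.48) > C (139/22=6.32) > E (52/10=5.20) > A (46/17=2.71) > F (28/37=0.76)
Fill: take G (11 @ 270) → take B (8 @ 69) → take 20/25 of D → 129.60; 39/39 used.
Total value = 468.60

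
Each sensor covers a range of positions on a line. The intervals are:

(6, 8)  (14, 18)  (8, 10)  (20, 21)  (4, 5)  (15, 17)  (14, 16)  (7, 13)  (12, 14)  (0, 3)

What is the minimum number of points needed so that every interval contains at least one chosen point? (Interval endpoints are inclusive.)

Process intervals by earliest right end; each time one isn't hit yet, stab at its right endpoint.
By right end: [0,3]  [4,5]  [6,8]  [8,10]  [7,13]  [12,14]  [14,16]  [15,17]  [14,18]  [20,21]
[0,3] uncovered → point at 3; [4,5] uncovered → point at 5; [6,8] uncovered → point at 8; [12,14] uncovered → point at 14; [15,17] uncovered → point at 17; [20,21] uncovered → point at 21.
Points: 3, 5, 8, 14, 17, 21 (6 total).

6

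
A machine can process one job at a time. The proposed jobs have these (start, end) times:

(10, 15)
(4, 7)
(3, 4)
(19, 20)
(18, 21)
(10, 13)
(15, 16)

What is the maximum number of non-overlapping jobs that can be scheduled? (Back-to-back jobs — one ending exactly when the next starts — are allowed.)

5

By end time: (3,4), (4,7), (10,13), (10,15), (15,16), (19,20), (18,21).
Pick (3,4); next start ≥ 4 → (4,7); next start ≥ 7 → (10,13); next start ≥ 13 → (15,16); next start ≥ 16 → (19,20).
Selected 5 jobs.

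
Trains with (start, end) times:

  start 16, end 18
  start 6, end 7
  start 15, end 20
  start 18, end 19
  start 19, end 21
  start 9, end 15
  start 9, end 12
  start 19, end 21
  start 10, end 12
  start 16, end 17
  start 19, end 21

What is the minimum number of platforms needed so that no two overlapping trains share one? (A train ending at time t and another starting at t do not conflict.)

Count concurrent intervals with a sweep; the peak is the room count.
Events (time:±→running): 6:+→1 7:-→0 9:+→1 9:+→2 10:+→3 12:-→2 12:-→1 15:-→0 15:+→1 16:+→2 16:+→3 17:-→2 18:-→1 18:+→2 19:-→1 19:+→2 19:+→3 19:+→4 … peak 4.

4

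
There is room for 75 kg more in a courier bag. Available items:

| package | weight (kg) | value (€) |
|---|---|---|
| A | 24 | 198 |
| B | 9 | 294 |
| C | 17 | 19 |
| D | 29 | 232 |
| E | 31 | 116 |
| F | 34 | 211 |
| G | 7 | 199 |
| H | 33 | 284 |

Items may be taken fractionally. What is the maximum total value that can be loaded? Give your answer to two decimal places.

991.00

Order: B (294/9=32.67) > G (199/7=28.43) > H (284/33=8.61) > A (198/24=8.25) > D (232/29=8.00) > F (211/34=6.21) > E (116/31=3.74) > C (19/17=1.12)
Fill: take B (9 @ 294) → take G (7 @ 199) → take H (33 @ 284) → take A (24 @ 198) → take 2/29 of D → 16.00; 75/75 used.
Total value = 991.00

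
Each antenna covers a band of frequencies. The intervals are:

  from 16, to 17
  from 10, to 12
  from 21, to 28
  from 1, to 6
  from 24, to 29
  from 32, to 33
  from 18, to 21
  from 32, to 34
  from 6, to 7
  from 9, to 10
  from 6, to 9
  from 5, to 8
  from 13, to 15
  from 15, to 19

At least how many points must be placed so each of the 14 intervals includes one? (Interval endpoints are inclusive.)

Process intervals by earliest right end; each time one isn't hit yet, stab at its right endpoint.
Sorted: [1,6] [6,7] [5,8] [6,9] [9,10] [10,12] [13,15] [16,17] [15,19] [18,21] [21,28] [24,29] [32,33] [32,34]
{[1,6],[6,7],[5,8],[6,9]} hit by 6; {[9,10],[10,12]} hit by 10; {[13,15]} hit by 15; {[16,17],[15,19]} hit by 17; {[18,21],[21,28]} hit by 21; {[24,29]} hit by 29; {[32,33],[32,34]} hit by 33.
Points: 6, 10, 15, 17, 21, 29, 33 (7 total).

7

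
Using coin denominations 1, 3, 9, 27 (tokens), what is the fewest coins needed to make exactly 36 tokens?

2

Greedy: take as many of the largest coin as possible, then repeat with the remainder.
36 = 1×27 + 1×9
Total coins = 1 + 1 = 2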